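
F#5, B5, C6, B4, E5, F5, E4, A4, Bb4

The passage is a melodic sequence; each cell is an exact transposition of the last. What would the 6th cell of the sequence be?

G2 C3 Db3

Unit = 3 notes; the statements start on F#5, B4, E4, moving down a 5th each time.
Continuing the starts: A3 → D3 → G2.
Statement 6 starts on G2 and keeps the same exact contour: G2 C3 Db3.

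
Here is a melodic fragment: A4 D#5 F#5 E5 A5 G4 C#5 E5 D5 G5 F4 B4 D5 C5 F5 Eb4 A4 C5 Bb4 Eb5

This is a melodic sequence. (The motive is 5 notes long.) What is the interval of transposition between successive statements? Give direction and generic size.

Taking 5-note groups, the heads are A4, G4, F4, Eb4: the pattern moves down a 2nd.
A4 to G4 is down a 2nd.

down a 2nd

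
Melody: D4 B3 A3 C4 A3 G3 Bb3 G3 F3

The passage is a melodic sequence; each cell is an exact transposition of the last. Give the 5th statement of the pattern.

Gb3 Eb3 Db3

Taking 3-note groups, the heads are D4, C4, Bb3: the pattern moves down a 2nd.
Continuing the starts: Ab3 → Gb3.
Statement 5 starts on Gb3 and keeps the same exact contour: Gb3 Eb3 Db3.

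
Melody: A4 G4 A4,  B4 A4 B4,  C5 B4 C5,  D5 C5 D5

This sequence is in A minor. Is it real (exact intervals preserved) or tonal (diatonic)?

tonal

Every note is diatonic to A minor.
Cell 1 has -2 semitones from note 1 to 2, but cell 3 has -1 — the interval quality changes while the contour stays the same, which is the hallmark of a tonal sequence.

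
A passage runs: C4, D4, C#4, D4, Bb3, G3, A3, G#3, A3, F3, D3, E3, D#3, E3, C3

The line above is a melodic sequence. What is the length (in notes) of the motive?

There are 15 notes; a 5-note unit gives 3 cells:
C4 D4 C#4 D4 Bb3 | G3 A3 G#3 A3 F3 | D3 E3 D#3 E3 C3
That's a consistent down a 4th shift per cell, and no other grouping gives one.

5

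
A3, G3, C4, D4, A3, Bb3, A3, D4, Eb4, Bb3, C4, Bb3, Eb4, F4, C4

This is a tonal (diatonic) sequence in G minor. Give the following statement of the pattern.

The 5-note cells begin on A3, Bb3, C4 — each up a 2nd from the last.
From D4 the diatonic shape gives D4 C4 F4 G4 D4.

D4 C4 F4 G4 D4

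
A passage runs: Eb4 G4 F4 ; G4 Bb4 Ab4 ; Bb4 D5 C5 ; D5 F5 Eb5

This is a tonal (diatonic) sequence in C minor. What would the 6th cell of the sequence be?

Unit = 3 notes; the statements start on Eb4, G4, Bb4, D5, moving up a 3rd each time.
Continuing the starts: F5 → Ab5.
Statement 6 starts on Ab5 and keeps the same diatonic contour: Ab5 C6 Bb5.

Ab5 C6 Bb5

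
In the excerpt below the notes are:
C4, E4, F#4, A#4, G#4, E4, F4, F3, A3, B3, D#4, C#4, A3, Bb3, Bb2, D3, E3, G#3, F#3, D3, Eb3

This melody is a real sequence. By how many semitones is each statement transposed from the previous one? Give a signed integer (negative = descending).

With a 7-note motive the entries are C4, F3, Bb2, each down a 5th from the previous.
C4→F3 is 53 − 60 = -7 semitones.

-7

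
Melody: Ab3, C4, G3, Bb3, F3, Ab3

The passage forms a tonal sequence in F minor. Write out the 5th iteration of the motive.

With a 2-note motive the entries are Ab3, G3, F3, each down a 2nd from the previous.
Carrying on: Eb3 → Db3.
So cell 5 is Db3 F3.

Db3 F3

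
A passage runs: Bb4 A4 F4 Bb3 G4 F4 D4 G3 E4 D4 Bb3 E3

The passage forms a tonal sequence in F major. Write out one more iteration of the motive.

C4 Bb3 G3 C3

With a 4-note motive the entries are Bb4, G4, E4, each down a 3rd from the previous.
So cell 4 is C4 Bb3 G3 C3.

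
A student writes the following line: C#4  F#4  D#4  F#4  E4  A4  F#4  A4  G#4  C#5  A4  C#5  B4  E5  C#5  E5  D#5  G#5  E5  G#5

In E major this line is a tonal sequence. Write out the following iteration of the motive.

With a 4-note motive the entries are C#4, E4, G#4, B4, D#5, each up a 3rd from the previous.
So cell 6 is F#5 B5 G#5 B5.

F#5 B5 G#5 B5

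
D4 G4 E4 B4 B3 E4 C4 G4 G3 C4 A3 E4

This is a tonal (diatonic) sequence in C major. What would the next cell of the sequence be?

Unit = 4 notes; the statements start on D4, B3, G3, moving down a 3rd each time.
So cell 4 is E3 A3 F3 C4.

E3 A3 F3 C4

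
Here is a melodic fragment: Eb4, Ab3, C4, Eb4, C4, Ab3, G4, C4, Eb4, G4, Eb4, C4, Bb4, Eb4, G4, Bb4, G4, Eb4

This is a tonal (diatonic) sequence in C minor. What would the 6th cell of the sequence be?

Ab5 D5 F5 Ab5 F5 D5

Unit = 6 notes; the statements start on Eb4, G4, Bb4, moving up a 3rd each time.
Continuing the starts: D5 → F5 → Ab5.
Statement 6 starts on Ab5 and keeps the same diatonic contour: Ab5 D5 F5 Ab5 F5 D5.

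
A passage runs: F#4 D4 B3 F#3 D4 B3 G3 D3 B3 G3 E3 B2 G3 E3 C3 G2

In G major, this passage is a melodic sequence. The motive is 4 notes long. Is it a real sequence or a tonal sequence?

Every note is diatonic to G major.
Cell 1 has -4 semitones from note 1 to 2, but cell 2 has -3 — the interval quality changes while the contour stays the same, which is the hallmark of a tonal sequence.

tonal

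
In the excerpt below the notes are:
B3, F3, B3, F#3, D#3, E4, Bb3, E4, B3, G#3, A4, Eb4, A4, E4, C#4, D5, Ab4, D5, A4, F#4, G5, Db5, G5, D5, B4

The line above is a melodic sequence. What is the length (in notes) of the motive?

5

There are 25 notes; a 5-note unit gives 5 cells:
B3 F3 B3 F#3 D#3 | E4 Bb3 E4 B3 G#3 | A4 Eb4 A4 E4 C#4 | D5 Ab4 D5 A4 F#4 | G5 Db5 G5 D5 B4
Each cell is the previous one up a 4th — so the unit is 5 notes.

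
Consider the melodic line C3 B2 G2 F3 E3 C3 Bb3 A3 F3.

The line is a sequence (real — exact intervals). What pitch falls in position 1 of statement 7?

Gb5

With 3-note cells, note 1 of each statement runs C3, F3, Bb3.
Carrying that up a 4th forward: Eb4 → Ab4 → Db5 → Gb5.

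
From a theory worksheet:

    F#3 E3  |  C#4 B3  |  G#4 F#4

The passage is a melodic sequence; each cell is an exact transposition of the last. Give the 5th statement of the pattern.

Unit = 2 notes; the statements start on F#3, C#4, G#4, moving up a 5th each time.
Carrying on: D#5 → A#5.
From A#5 the exact shape gives A#5 G#5.

A#5 G#5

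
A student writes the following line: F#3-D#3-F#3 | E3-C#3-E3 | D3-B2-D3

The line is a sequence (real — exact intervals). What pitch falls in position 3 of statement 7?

Gb2

With 3-note cells, note 3 of each statement runs F#3, E3, D3.
Extending down a 2nd: C3 → Bb2 → Ab2 → Gb2.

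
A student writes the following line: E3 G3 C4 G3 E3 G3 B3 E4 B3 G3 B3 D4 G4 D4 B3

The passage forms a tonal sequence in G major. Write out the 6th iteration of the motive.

A4 C5 F#5 C5 A4

The 5-note cells begin on E3, G3, B3 — each up a 3rd from the last.
Carrying on: D4 → F#4 → A4.
Statement 6 starts on A4 and keeps the same diatonic contour: A4 C5 F#5 C5 A4.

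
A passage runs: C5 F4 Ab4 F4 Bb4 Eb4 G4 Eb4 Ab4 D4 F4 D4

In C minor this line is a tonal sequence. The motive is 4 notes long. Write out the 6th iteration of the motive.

Unit = 4 notes; the statements start on C5, Bb4, Ab4, moving down a 2nd each time.
Continuing the starts: G4 → F4 → Eb4.
Statement 6 starts on Eb4 and keeps the same diatonic contour: Eb4 Ab3 C4 Ab3.

Eb4 Ab3 C4 Ab3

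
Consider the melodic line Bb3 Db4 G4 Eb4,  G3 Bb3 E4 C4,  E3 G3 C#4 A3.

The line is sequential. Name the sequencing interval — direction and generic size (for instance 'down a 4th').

The 4-note cells begin on Bb3, G3, E3 — each down a 3rd from the last.
From Bb3 to G3: down a 3rd.

down a 3rd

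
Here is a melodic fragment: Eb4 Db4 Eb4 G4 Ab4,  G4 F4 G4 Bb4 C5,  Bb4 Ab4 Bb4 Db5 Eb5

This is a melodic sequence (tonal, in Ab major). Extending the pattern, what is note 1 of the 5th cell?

F5

With 5-note cells, note 1 of each statement runs Eb4, G4, Bb4.
Extending up a 3rd: Db5 → F5.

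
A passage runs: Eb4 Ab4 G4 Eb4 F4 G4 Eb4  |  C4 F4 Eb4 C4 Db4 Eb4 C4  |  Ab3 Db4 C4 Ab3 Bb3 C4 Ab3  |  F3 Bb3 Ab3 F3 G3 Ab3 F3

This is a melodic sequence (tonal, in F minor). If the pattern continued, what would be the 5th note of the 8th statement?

F2

Grouping in 7s, the 5th note of each cell is F4, Db4, Bb3, G3.
Each moves down a 3rd. Continuing: Eb3 → C3 → Ab2 → F2.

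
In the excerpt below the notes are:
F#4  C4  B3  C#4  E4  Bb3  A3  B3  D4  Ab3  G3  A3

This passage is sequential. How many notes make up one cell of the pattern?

12 notes total. Splitting into 3 groups of 4:
F#4 C4 B3 C#4 | E4 Bb3 A3 B3 | D4 Ab3 G3 A3
Each cell is the previous one down a 2nd — so the unit is 4 notes.

4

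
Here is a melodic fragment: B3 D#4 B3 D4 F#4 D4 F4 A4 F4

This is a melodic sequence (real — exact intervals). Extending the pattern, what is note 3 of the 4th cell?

Grouping in 3s, the 3rd note of each cell is B3, D4, F4.
Each moves up a 3rd; the next is Ab4.

Ab4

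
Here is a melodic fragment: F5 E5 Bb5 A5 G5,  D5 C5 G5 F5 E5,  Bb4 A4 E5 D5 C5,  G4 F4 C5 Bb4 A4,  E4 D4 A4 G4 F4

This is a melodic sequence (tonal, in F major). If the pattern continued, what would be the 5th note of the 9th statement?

E3

With 5-note cells, note 5 of each statement runs G5, E5, C5, A4, F4.
Carrying that down a 3rd forward: D4 → Bb3 → G3 → E3.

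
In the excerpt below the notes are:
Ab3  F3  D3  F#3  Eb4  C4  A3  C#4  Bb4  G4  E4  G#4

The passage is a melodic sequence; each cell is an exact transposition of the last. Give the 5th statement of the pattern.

C6 A5 F#5 A#5

With a 4-note motive the entries are Ab3, Eb4, Bb4, each up a 5th from the previous.
Extending up a 5th: F5 → C6.
So cell 5 is C6 A5 F#5 A#5.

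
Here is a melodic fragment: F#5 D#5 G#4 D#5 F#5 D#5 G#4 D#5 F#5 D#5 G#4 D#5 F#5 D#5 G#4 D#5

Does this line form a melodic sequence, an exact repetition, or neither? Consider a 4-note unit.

repetition

Each 4-note cell is identical (F#5 D#5 G#4 D#5), restated at the same pitch.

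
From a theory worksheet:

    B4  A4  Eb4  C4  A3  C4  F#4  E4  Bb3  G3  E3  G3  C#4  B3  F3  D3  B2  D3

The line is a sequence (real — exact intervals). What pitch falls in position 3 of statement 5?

Grouping in 6s, the 3rd note of each cell is Eb4, Bb3, F3.
Each moves down a 4th. Continuing: C3 → G2.

G2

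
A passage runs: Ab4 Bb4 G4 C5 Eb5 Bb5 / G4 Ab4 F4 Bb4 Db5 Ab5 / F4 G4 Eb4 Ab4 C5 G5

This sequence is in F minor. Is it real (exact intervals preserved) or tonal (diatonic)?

tonal

Every note is diatonic to F minor.
Cell 1 has +2 semitones from note 1 to 2, but cell 2 has +1 — the interval quality changes while the contour stays the same, which is the hallmark of a tonal sequence.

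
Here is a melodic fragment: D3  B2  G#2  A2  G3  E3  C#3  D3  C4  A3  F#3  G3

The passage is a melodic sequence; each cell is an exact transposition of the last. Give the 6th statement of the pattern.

Eb5 C5 A4 Bb4

The 4-note cells begin on D3, G3, C4 — each up a 4th from the last.
Extending up a 4th: F4 → Bb4 → Eb5.
So cell 6 is Eb5 C5 A4 Bb4.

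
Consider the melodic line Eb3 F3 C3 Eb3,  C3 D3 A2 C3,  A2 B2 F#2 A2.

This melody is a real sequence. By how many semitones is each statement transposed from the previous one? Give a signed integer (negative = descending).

-3

With a 4-note motive the entries are Eb3, C3, A2, each down a 3rd from the previous.
Eb3→C3 is 48 − 51 = -3 semitones.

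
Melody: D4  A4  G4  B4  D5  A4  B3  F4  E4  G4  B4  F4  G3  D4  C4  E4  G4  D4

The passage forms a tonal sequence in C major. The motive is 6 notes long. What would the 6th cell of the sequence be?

A2 E3 D3 F3 A3 E3

With a 6-note motive the entries are D4, B3, G3, each down a 3rd from the previous.
Continuing the starts: E3 → C3 → A2.
From A2 the diatonic shape gives A2 E3 D3 F3 A3 E3.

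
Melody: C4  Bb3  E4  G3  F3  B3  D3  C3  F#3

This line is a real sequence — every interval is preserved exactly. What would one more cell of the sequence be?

With a 3-note motive the entries are C4, G3, D3, each down a 4th from the previous.
Statement 4 starts on A2 and keeps the same exact contour: A2 G2 C#3.

A2 G2 C#3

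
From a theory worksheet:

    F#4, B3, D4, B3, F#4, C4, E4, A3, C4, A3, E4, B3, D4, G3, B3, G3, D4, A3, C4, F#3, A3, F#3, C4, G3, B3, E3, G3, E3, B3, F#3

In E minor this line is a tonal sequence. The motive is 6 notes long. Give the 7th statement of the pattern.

G3 C3 E3 C3 G3 D3

The 6-note cells begin on F#4, E4, D4, C4, B3 — each down a 2nd from the last.
Carrying on: A3 → G3.
Statement 7 starts on G3 and keeps the same diatonic contour: G3 C3 E3 C3 G3 D3.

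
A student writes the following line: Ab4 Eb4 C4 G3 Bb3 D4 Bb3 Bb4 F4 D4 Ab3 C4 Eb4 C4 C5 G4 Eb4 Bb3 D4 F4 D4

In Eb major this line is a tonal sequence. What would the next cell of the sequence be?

D5 Ab4 F4 C4 Eb4 G4 Eb4

Unit = 7 notes; the statements start on Ab4, Bb4, C5, moving up a 2nd each time.
Statement 4 starts on D5 and keeps the same diatonic contour: D5 Ab4 F4 C4 Eb4 G4 Eb4.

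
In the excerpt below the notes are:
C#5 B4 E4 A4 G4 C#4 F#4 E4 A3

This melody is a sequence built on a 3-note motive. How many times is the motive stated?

3

9 notes in groups of 3 gives 9/3 = 3 statements.
Starts: C#5, A4, F#4 — each down a 3rd.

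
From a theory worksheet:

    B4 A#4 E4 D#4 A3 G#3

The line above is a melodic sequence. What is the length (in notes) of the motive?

6 notes total. Splitting into 3 groups of 2:
B4 A#4 | E4 D#4 | A3 G#3
Each cell is the previous one down a 5th — so the unit is 2 notes.

2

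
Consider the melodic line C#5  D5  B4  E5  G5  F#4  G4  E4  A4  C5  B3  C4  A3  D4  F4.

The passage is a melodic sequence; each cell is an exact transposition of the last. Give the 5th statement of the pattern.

A2 Bb2 G2 C3 Eb3

The 5-note cells begin on C#5, F#4, B3 — each down a 5th from the last.
Carrying on: E3 → A2.
Statement 5 starts on A2 and keeps the same exact contour: A2 Bb2 G2 C3 Eb3.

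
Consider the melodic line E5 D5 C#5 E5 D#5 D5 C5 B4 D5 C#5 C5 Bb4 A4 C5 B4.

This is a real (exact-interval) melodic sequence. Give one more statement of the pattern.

Bb4 Ab4 G4 Bb4 A4

Unit = 5 notes; the statements start on E5, D5, C5, moving down a 2nd each time.
Statement 4 starts on Bb4 and keeps the same exact contour: Bb4 Ab4 G4 Bb4 A4.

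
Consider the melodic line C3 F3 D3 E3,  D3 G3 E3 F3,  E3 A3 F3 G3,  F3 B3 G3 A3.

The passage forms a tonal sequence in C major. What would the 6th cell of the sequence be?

A3 D4 B3 C4

Taking 4-note groups, the heads are C3, D3, E3, F3: the pattern moves up a 2nd.
Extending up a 2nd: G3 → A3.
So cell 6 is A3 D4 B3 C4.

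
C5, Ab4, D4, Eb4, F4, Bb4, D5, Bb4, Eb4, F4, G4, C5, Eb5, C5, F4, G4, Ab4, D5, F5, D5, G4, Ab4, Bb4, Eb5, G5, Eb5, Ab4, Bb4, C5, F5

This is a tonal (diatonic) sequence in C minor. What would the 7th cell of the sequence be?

With a 6-note motive the entries are C5, D5, Eb5, F5, G5, each up a 2nd from the previous.
Extending up a 2nd: Ab5 → Bb5.
Statement 7 starts on Bb5 and keeps the same diatonic contour: Bb5 G5 C5 D5 Eb5 Ab5.

Bb5 G5 C5 D5 Eb5 Ab5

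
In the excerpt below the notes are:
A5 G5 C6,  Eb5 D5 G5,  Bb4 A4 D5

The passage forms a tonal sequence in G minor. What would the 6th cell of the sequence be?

Taking 3-note groups, the heads are A5, Eb5, Bb4: the pattern moves down a 4th.
Continuing the starts: F4 → C4 → G3.
From G3 the diatonic shape gives G3 F3 Bb3.

G3 F3 Bb3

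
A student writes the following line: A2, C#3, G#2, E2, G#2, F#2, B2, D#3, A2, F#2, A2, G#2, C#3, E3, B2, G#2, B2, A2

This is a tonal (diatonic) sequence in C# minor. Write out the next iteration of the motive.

D#3 F#3 C#3 A2 C#3 B2

The 6-note cells begin on A2, B2, C#3 — each up a 2nd from the last.
So cell 4 is D#3 F#3 C#3 A2 C#3 B2.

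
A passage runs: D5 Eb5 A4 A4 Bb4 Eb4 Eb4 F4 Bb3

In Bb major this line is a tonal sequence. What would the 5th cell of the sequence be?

The 3-note cells begin on D5, A4, Eb4 — each down a 4th from the last.
Extending down a 4th: Bb3 → F3.
Statement 5 starts on F3 and keeps the same diatonic contour: F3 G3 C3.

F3 G3 C3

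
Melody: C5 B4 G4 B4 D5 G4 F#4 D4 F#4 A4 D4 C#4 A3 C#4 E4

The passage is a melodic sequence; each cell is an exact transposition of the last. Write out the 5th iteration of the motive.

Taking 5-note groups, the heads are C5, G4, D4: the pattern moves down a 4th.
Extending down a 4th: A3 → E3.
From E3 the exact shape gives E3 D#3 B2 D#3 F#3.

E3 D#3 B2 D#3 F#3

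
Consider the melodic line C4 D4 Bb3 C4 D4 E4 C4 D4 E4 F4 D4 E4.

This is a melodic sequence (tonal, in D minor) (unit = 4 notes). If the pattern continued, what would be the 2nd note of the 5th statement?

A4

With 4-note cells, note 2 of each statement runs D4, E4, F4.
Extending up a 2nd: G4 → A4.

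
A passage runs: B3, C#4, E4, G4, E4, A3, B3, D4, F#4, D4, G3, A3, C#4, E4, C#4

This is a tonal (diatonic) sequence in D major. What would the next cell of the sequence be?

Taking 5-note groups, the heads are B3, A3, G3: the pattern moves down a 2nd.
So cell 4 is F#3 G3 B3 D4 B3.

F#3 G3 B3 D4 B3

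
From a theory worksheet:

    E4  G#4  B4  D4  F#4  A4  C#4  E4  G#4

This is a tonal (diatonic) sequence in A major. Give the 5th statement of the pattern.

With a 3-note motive the entries are E4, D4, C#4, each down a 2nd from the previous.
Extending down a 2nd: B3 → A3.
Statement 5 starts on A3 and keeps the same diatonic contour: A3 C#4 E4.

A3 C#4 E4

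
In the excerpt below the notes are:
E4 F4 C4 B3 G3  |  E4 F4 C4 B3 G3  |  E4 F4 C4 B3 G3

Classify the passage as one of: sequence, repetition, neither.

Each 5-note cell is identical (E4 F4 C4 B3 G3), restated at the same pitch.

repetition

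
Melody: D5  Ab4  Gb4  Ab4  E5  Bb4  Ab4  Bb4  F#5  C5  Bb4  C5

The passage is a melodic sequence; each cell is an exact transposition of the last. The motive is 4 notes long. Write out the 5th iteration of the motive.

A#5 E5 D5 E5

Taking 4-note groups, the heads are D5, E5, F#5: the pattern moves up a 2nd.
Continuing the starts: G#5 → A#5.
So cell 5 is A#5 E5 D5 E5.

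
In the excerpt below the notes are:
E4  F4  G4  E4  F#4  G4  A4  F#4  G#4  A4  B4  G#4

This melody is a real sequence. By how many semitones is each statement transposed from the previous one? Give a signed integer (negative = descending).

With a 4-note motive the entries are E4, F#4, G#4, each up a 2nd from the previous.
E4 to F#4 spans +2 semitones.

2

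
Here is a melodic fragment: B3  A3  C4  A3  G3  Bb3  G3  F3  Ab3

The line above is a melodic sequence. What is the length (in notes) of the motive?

9 notes total. Splitting into 3 groups of 3:
B3 A3 C4 | A3 G3 Bb3 | G3 F3 Ab3
That's a consistent down a 2nd shift per cell, and no other grouping gives one.

3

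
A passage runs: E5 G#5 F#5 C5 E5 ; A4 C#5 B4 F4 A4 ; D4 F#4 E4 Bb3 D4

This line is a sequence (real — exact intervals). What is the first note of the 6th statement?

F2

The 5-note cells begin on E5, A4, D4 — each down a 5th from the last.
Continuing: G3 → C3 → F2. Statement 6 starts on F2.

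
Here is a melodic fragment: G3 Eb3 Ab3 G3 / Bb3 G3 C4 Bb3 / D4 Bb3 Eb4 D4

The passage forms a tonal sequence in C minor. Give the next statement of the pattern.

F4 D4 G4 F4

The 4-note cells begin on G3, Bb3, D4 — each up a 3rd from the last.
Statement 4 starts on F4 and keeps the same diatonic contour: F4 D4 G4 F4.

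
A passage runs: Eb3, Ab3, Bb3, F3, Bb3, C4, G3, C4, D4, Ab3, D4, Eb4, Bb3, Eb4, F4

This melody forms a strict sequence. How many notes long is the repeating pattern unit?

3

15 notes total. Splitting into 5 groups of 3:
Eb3 Ab3 Bb3 | F3 Bb3 C4 | G3 C4 D4 | Ab3 D4 Eb4 | Bb3 Eb4 F4
Every group is a transposition up a 2nd of the one before; no shorter unit works.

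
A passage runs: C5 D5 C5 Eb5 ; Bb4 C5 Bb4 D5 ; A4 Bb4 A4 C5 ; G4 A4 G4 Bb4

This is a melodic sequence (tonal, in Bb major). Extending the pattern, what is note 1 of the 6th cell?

Eb4

With 4-note cells, note 1 of each statement runs C5, Bb4, A4, G4.
Extending down a 2nd: F4 → Eb4.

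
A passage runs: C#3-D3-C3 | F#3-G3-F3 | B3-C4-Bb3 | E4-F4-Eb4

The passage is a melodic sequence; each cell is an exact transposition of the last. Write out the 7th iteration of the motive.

With a 3-note motive the entries are C#3, F#3, B3, E4, each up a 4th from the previous.
Carrying on: A4 → D5 → G5.
From G5 the exact shape gives G5 Ab5 Gb5.

G5 Ab5 Gb5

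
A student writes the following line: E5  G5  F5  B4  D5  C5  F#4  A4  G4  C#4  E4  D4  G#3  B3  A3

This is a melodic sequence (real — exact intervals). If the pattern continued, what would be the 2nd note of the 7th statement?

C#3

With 3-note cells, note 2 of each statement runs G5, D5, A4, E4, B3.
Carrying that down a 4th forward: F#3 → C#3.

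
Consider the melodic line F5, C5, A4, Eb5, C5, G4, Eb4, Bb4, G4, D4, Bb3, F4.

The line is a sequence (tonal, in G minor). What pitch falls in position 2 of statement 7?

The unit is 4 notes. Position-2 pitches of the 3 shown cells: C5, G4, D4.
Extending down a 4th: A3 → Eb3 → Bb2 → F2.

F2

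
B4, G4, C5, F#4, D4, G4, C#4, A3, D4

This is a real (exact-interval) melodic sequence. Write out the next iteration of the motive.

Unit = 3 notes; the statements start on B4, F#4, C#4, moving down a 4th each time.
Statement 4 starts on G#3 and keeps the same exact contour: G#3 E3 A3.

G#3 E3 A3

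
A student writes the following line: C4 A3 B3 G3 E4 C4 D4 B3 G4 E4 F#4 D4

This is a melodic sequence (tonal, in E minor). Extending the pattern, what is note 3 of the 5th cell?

C5

The unit is 4 notes. Position-3 pitches of the 3 shown cells: B3, D4, F#4.
Each moves up a 3rd. Continuing: A4 → C5.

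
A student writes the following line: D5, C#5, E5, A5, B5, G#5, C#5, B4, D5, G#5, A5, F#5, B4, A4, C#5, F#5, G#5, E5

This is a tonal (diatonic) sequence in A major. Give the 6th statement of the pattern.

Taking 6-note groups, the heads are D5, C#5, B4: the pattern moves down a 2nd.
Extending down a 2nd: A4 → G#4 → F#4.
Statement 6 starts on F#4 and keeps the same diatonic contour: F#4 E4 G#4 C#5 D5 B4.

F#4 E4 G#4 C#5 D5 B4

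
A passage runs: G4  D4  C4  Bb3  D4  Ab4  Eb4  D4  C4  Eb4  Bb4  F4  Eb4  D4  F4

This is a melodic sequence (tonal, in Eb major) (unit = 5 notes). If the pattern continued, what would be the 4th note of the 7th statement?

The unit is 5 notes. Position-4 pitches of the 3 shown cells: Bb3, C4, D4.
Extending up a 2nd: Eb4 → F4 → G4 → Ab4.

Ab4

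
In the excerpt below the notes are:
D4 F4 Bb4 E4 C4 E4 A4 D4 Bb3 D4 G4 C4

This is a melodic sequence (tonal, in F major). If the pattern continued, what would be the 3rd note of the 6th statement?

The unit is 4 notes. Position-3 pitches of the 3 shown cells: Bb4, A4, G4.
Each moves down a 2nd. Continuing: F4 → E4 → D4.

D4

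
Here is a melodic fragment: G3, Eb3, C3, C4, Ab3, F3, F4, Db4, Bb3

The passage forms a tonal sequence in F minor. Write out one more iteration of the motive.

Bb4 G4 Eb4

The 3-note cells begin on G3, C4, F4 — each up a 4th from the last.
From Bb4 the diatonic shape gives Bb4 G4 Eb4.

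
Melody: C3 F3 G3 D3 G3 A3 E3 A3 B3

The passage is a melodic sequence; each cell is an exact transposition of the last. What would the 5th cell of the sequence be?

G#3 C#4 D#4

Unit = 3 notes; the statements start on C3, D3, E3, moving up a 2nd each time.
Continuing the starts: F#3 → G#3.
So cell 5 is G#3 C#4 D#4.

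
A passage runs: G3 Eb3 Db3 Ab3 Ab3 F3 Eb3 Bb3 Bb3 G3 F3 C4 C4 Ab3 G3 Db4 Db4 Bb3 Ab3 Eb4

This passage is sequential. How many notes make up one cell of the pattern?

Try groups of 4 (5 cells in 20 notes):
G3 Eb3 Db3 Ab3 | Ab3 F3 Eb3 Bb3 | Bb3 G3 F3 C4 | C4 Ab3 G3 Db4 | Db4 Bb3 Ab3 Eb4
Each cell is the previous one up a 2nd — so the unit is 4 notes.

4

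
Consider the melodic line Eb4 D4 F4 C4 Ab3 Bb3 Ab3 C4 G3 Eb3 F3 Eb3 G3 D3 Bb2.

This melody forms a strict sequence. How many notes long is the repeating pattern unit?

5

Try groups of 5 (3 cells in 15 notes):
Eb4 D4 F4 C4 Ab3 | Bb3 Ab3 C4 G3 Eb3 | F3 Eb3 G3 D3 Bb2
Every group is a transposition down a 4th of the one before; no shorter unit works.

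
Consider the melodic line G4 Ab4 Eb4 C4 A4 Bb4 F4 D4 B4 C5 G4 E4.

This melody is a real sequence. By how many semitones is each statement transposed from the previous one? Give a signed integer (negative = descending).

2

Taking 4-note groups, the heads are G4, A4, B4: the pattern moves up a 2nd.
G4 to A4 spans +2 semitones.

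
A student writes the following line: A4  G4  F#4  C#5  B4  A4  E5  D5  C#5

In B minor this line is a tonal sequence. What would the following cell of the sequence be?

G5 F#5 E5

Taking 3-note groups, the heads are A4, C#5, E5: the pattern moves up a 3rd.
From G5 the diatonic shape gives G5 F#5 E5.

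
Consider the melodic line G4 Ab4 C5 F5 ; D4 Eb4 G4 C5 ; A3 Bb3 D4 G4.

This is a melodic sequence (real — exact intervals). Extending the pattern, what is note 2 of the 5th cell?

C3

The unit is 4 notes. Position-2 pitches of the 3 shown cells: Ab4, Eb4, Bb3.
Extending down a 4th: F3 → C3.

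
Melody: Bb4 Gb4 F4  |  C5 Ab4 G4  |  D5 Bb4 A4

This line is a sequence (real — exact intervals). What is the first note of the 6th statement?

G#5

The 3-note cells begin on Bb4, C5, D5 — each up a 2nd from the last.
Extending the heads up a 2nd: E5 → F#5 → G#5.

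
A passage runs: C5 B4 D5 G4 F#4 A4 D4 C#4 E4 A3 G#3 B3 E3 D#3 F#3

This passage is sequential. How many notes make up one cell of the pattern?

Try groups of 3 (5 cells in 15 notes):
C5 B4 D5 | G4 F#4 A4 | D4 C#4 E4 | A3 G#3 B3 | E3 D#3 F#3
That's a consistent down a 4th shift per cell, and no other grouping gives one.

3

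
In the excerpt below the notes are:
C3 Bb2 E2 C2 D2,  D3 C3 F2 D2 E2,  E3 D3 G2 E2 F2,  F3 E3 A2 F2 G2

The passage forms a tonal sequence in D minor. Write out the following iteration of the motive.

G3 F3 Bb2 G2 A2

With a 5-note motive the entries are C3, D3, E3, F3, each up a 2nd from the previous.
So cell 5 is G3 F3 Bb2 G2 A2.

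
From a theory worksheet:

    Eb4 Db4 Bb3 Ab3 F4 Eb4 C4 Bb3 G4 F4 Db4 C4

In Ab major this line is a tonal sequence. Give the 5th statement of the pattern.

Bb4 Ab4 F4 Eb4

The 4-note cells begin on Eb4, F4, G4 — each up a 2nd from the last.
Continuing the starts: Ab4 → Bb4.
Statement 5 starts on Bb4 and keeps the same diatonic contour: Bb4 Ab4 F4 Eb4.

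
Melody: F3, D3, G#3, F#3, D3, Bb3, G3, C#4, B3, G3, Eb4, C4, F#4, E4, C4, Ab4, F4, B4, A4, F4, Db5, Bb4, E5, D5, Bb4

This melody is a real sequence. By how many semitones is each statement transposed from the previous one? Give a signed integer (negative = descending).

The 5-note cells begin on F3, Bb3, Eb4, Ab4, Db5 — each up a 4th from the last.
F3 to Bb3 spans +5 semitones.

5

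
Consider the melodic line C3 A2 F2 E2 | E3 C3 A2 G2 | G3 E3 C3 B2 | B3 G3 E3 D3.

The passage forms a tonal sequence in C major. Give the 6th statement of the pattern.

Unit = 4 notes; the statements start on C3, E3, G3, B3, moving up a 3rd each time.
Carrying on: D4 → F4.
From F4 the diatonic shape gives F4 D4 B3 A3.

F4 D4 B3 A3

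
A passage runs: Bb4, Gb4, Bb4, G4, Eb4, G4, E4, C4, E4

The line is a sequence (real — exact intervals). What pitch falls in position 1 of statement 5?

The unit is 3 notes. Position-1 pitches of the 3 shown cells: Bb4, G4, E4.
Carrying that down a 3rd forward: C#4 → A#3.

A#3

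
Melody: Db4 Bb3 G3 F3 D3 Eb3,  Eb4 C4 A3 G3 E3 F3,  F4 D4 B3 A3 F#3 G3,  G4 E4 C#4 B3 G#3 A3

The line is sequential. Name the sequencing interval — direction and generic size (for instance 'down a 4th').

up a 2nd

Unit = 6 notes; the statements start on Db4, Eb4, F4, G4, moving up a 2nd each time.
From Db4 to Eb4: up a 2nd.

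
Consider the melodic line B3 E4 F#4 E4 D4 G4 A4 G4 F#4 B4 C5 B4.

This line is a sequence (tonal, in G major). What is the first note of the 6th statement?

Taking 4-note groups, the heads are B3, D4, F#4: the pattern moves up a 3rd.
Continuing: A4 → C5 → E5. Statement 6 starts on E5.

E5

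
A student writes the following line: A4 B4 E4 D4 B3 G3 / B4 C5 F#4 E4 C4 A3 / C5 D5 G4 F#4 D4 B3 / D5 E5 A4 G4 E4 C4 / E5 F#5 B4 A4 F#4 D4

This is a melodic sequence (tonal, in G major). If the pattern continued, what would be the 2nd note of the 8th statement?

Grouping in 6s, the 2nd note of each cell is B4, C5, D5, E5, F#5.
Extending up a 2nd: G5 → A5 → B5.

B5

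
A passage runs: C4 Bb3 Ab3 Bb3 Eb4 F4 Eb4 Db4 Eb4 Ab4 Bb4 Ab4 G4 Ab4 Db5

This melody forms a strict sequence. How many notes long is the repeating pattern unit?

5

15 notes total. Splitting into 3 groups of 5:
C4 Bb3 Ab3 Bb3 Eb4 | F4 Eb4 Db4 Eb4 Ab4 | Bb4 Ab4 G4 Ab4 Db5
That's a consistent up a 4th shift per cell, and no other grouping gives one.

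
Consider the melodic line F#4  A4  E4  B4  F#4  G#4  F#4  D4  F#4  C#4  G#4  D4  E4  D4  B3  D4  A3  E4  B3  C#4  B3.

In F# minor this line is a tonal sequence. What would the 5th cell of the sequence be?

The 7-note cells begin on F#4, D4, B3 — each down a 3rd from the last.
Continuing the starts: G#3 → E3.
Statement 5 starts on E3 and keeps the same diatonic contour: E3 G#3 D3 A3 E3 F#3 E3.

E3 G#3 D3 A3 E3 F#3 E3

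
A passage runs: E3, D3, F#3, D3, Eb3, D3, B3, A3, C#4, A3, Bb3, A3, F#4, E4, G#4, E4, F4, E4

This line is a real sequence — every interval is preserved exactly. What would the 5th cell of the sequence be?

Taking 6-note groups, the heads are E3, B3, F#4: the pattern moves up a 5th.
Carrying on: C#5 → G#5.
From G#5 the exact shape gives G#5 F#5 A#5 F#5 G5 F#5.

G#5 F#5 A#5 F#5 G5 F#5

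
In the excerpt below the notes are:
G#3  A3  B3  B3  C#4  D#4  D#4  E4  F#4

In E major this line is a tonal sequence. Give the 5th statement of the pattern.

Taking 3-note groups, the heads are G#3, B3, D#4: the pattern moves up a 3rd.
Carrying on: F#4 → A4.
So cell 5 is A4 B4 C#5.

A4 B4 C#5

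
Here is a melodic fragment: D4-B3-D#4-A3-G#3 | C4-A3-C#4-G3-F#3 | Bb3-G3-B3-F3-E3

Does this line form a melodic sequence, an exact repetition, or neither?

sequence

Each 5-note cell is the previous one transposed down a 2nd.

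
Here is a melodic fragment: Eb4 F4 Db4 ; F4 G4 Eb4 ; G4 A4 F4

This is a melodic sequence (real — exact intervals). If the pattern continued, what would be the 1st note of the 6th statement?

C#5

With 3-note cells, note 1 of each statement runs Eb4, F4, G4.
Carrying that up a 2nd forward: A4 → B4 → C#5.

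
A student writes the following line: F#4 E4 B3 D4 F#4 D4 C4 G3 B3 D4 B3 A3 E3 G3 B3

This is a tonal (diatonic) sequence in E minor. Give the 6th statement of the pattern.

C3 B2 F#2 A2 C3

Taking 5-note groups, the heads are F#4, D4, B3: the pattern moves down a 3rd.
Continuing the starts: G3 → E3 → C3.
From C3 the diatonic shape gives C3 B2 F#2 A2 C3.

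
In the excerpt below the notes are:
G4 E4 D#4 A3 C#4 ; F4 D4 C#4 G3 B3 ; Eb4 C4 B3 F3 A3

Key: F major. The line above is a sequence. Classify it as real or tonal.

Each cell has the same semitone pattern (-3, -1, -6, 4) — intervals are preserved exactly.
And D#4 lies outside F major, so the sequence is real rather than tonal.

real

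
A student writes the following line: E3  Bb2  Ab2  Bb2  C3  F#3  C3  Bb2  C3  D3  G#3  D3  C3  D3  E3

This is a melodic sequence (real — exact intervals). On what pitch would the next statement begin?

A#3

Taking 5-note groups, the heads are E3, F#3, G#3: the pattern moves up a 2nd.
The next head, up a 2nd from G#3, is A#3.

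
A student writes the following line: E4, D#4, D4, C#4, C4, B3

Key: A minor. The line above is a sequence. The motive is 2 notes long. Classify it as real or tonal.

real

Each cell has the same semitone pattern (-1,) — intervals are preserved exactly.
And D#4 lies outside A minor, so the sequence is real rather than tonal.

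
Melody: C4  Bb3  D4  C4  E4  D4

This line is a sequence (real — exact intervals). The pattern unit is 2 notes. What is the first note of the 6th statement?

A#4

The 2-note cells begin on C4, D4, E4 — each up a 2nd from the last.
Extending the heads up a 2nd: F#4 → G#4 → A#4.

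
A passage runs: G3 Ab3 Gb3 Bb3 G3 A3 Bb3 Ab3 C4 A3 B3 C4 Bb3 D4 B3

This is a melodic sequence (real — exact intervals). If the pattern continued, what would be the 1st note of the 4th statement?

The unit is 5 notes. Position-1 pitches of the 3 shown cells: G3, A3, B3.
One more up a 2nd gives C#4.

C#4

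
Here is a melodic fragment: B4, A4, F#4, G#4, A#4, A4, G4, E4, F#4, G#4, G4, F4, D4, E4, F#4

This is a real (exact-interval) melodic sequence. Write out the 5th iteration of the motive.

Eb4 Db4 Bb3 C4 D4

With a 5-note motive the entries are B4, A4, G4, each down a 2nd from the previous.
Extending down a 2nd: F4 → Eb4.
So cell 5 is Eb4 Db4 Bb3 C4 D4.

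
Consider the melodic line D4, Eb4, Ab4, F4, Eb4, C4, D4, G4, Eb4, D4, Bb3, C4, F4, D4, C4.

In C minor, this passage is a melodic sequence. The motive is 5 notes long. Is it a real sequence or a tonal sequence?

Every note is diatonic to C minor.
Cell 1 has +1 semitones from note 1 to 2, but cell 2 has +2 — the interval quality changes while the contour stays the same, which is the hallmark of a tonal sequence.

tonal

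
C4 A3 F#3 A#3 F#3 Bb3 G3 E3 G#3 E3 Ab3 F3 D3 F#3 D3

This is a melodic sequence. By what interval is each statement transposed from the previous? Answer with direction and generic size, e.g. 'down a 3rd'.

Taking 5-note groups, the heads are C4, Bb3, Ab3: the pattern moves down a 2nd.
C4 to Bb3 is down a 2nd.

down a 2nd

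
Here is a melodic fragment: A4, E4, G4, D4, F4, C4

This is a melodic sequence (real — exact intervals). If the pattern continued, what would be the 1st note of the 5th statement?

The unit is 2 notes. Position-1 pitches of the 3 shown cells: A4, G4, F4.
Carrying that down a 2nd forward: Eb4 → Db4.

Db4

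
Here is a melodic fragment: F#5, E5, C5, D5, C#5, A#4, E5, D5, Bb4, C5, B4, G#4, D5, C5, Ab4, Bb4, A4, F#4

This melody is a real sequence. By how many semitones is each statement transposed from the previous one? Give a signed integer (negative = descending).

With a 6-note motive the entries are F#5, E5, D5, each down a 2nd from the previous.
F#5 to E5 spans -2 semitones.

-2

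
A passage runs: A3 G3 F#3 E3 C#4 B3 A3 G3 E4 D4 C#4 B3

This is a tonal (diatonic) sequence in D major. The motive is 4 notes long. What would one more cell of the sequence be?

Unit = 4 notes; the statements start on A3, C#4, E4, moving up a 3rd each time.
From G4 the diatonic shape gives G4 F#4 E4 D4.

G4 F#4 E4 D4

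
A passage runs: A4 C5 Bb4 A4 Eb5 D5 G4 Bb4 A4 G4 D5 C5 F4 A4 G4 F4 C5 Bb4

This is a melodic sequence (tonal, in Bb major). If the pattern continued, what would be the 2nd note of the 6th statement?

Eb4

Grouping in 6s, the 2nd note of each cell is C5, Bb4, A4.
Extending down a 2nd: G4 → F4 → Eb4.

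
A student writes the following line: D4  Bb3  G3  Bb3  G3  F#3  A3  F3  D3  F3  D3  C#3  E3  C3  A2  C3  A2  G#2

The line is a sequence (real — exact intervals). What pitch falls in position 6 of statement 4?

D#2

With 6-note cells, note 6 of each statement runs F#3, C#3, G#2.
From G#2, down a 4th gives D#2.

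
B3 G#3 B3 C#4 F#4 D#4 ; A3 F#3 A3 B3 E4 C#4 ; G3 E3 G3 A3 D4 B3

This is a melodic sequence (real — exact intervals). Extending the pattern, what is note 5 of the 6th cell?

Grouping in 6s, the 5th note of each cell is F#4, E4, D4.
Extending down a 2nd: C4 → Bb3 → Ab3.

Ab3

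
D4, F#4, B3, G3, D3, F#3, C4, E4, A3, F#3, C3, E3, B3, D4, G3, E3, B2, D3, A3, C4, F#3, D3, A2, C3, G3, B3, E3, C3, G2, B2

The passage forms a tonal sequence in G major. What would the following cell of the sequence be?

F#3 A3 D3 B2 F#2 A2

With a 6-note motive the entries are D4, C4, B3, A3, G3, each down a 2nd from the previous.
From F#3 the diatonic shape gives F#3 A3 D3 B2 F#2 A2.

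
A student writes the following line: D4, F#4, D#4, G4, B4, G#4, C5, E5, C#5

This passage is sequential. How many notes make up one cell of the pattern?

3

Try groups of 3 (3 cells in 9 notes):
D4 F#4 D#4 | G4 B4 G#4 | C5 E5 C#5
Each cell is the previous one up a 4th — so the unit is 3 notes.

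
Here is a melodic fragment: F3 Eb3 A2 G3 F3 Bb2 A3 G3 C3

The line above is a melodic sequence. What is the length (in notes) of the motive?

3

There are 9 notes; a 3-note unit gives 3 cells:
F3 Eb3 A2 | G3 F3 Bb2 | A3 G3 C3
That's a consistent up a 2nd shift per cell, and no other grouping gives one.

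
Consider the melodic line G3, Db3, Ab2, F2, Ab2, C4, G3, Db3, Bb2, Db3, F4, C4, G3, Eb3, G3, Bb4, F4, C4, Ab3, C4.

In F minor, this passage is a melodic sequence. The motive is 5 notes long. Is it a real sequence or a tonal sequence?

tonal

Every note is diatonic to F minor.
Cell 1 has -6 semitones from note 1 to 2, but cell 2 has -5 — the interval quality changes while the contour stays the same, which is the hallmark of a tonal sequence.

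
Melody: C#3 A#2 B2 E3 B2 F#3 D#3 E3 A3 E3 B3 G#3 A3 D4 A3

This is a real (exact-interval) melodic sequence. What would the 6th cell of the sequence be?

D5 B4 C5 F5 C5

The 5-note cells begin on C#3, F#3, B3 — each up a 4th from the last.
Continuing the starts: E4 → A4 → D5.
So cell 6 is D5 B4 C5 F5 C5.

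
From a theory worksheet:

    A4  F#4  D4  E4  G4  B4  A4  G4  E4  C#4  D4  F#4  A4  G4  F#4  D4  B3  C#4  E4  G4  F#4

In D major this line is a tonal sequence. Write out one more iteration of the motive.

Unit = 7 notes; the statements start on A4, G4, F#4, moving down a 2nd each time.
Statement 4 starts on E4 and keeps the same diatonic contour: E4 C#4 A3 B3 D4 F#4 E4.

E4 C#4 A3 B3 D4 F#4 E4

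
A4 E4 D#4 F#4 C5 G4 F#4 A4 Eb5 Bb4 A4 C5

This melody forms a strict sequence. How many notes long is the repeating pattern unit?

4

Try groups of 4 (3 cells in 12 notes):
A4 E4 D#4 F#4 | C5 G4 F#4 A4 | Eb5 Bb4 A4 C5
Every group is a transposition up a 3rd of the one before; no shorter unit works.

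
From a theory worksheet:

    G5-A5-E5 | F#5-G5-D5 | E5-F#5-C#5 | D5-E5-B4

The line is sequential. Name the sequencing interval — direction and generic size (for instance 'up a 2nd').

The 3-note cells begin on G5, F#5, E5, D5 — each down a 2nd from the last.
G5 to F#5 is down a 2nd.

down a 2nd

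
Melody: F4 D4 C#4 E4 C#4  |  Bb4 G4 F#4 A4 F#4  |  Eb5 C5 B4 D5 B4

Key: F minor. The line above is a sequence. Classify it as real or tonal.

Each cell has the same semitone pattern (-3, -1, 3, -3) — intervals are preserved exactly.
And D4 lies outside F minor, so the sequence is real rather than tonal.

real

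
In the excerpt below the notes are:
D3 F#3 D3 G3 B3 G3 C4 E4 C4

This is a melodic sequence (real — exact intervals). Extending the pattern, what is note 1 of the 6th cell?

Eb5

The unit is 3 notes. Position-1 pitches of the 3 shown cells: D3, G3, C4.
Each moves up a 4th. Continuing: F4 → Bb4 → Eb5.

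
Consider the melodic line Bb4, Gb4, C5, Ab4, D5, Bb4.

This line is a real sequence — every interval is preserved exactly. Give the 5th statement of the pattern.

F#5 D5

Unit = 2 notes; the statements start on Bb4, C5, D5, moving up a 2nd each time.
Continuing the starts: E5 → F#5.
Statement 5 starts on F#5 and keeps the same exact contour: F#5 D5.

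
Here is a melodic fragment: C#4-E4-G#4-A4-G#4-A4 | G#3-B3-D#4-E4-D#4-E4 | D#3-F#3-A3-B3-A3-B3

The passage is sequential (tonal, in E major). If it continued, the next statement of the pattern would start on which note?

A2

Unit = 6 notes; the statements start on C#4, G#3, D#3, moving down a 4th each time.
The next head, down a 4th from D#3, is A2.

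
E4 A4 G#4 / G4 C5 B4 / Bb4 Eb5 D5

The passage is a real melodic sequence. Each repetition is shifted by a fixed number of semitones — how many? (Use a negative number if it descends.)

The 3-note cells begin on E4, G4, Bb4 — each up a 3rd from the last.
E4 to G4 spans +3 semitones.

3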